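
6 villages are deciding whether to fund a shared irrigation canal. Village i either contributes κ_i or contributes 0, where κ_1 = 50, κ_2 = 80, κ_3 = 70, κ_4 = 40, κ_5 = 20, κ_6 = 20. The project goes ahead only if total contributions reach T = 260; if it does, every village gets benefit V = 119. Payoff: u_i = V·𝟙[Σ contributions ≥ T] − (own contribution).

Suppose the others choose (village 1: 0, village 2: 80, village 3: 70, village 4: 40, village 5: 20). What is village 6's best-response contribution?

Others' total = 210. Even contributing 20 gives 230 < 260: no benefit either way.
Best response: 0.

0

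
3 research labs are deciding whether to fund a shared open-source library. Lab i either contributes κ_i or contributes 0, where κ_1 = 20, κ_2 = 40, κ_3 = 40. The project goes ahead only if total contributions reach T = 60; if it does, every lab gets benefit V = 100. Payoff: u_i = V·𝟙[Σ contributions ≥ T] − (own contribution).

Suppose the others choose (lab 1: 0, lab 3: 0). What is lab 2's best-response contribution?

Others' total = 0. Even contributing 40 gives 40 < 60: no benefit either way.
Best response: 0.

0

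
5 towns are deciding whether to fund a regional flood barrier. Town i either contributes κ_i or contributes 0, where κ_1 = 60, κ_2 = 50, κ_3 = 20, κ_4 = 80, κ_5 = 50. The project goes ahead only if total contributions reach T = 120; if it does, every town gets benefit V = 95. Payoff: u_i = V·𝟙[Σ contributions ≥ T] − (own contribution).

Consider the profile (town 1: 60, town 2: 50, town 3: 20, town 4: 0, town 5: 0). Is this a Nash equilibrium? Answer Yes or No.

Total = 130 ≥ 120: provided.
Town 1 (pledges 60, payoff 35): dropping to 0 → total 70, payoff 0. No gain.
Town 2 (pledges 50, payoff 45): dropping to 0 → total 80, payoff 0. No gain.
Town 3 (pledges 20, payoff 75): dropping to 0 → total 110, payoff 0. No gain.
Town 4 (pledges 0, payoff 95): pledging 80 → total 210, payoff 15. No gain.
Town 5 (pledges 0, payoff 95): pledging 50 → total 180, payoff 45. No gain.

Yes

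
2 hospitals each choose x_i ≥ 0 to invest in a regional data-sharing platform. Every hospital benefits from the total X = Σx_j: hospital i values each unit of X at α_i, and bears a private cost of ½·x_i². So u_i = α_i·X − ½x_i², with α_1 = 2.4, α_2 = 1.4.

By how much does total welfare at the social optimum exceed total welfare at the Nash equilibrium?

3.86

Hospital i's FOC: ∂u_i/∂x_i = α_i − x_i = 0, so x_i* = α_i.
NE contributions = (2.4, 1.4); X = 3.8.
W^NE = (Σα)·X − ½Σα_i² = 3.8² − ½·7.72 = 10.58.
Planner sets x_i = Σα_j = 3.8 for every i, so X^SO = 2·3.8 = 7.6.
W^SO = (Σα)·X^SO − ½·2·(Σα)² = (2/2)·3.8² = 14.44.
Deadweight loss = W^SO − W^NE = 3.86.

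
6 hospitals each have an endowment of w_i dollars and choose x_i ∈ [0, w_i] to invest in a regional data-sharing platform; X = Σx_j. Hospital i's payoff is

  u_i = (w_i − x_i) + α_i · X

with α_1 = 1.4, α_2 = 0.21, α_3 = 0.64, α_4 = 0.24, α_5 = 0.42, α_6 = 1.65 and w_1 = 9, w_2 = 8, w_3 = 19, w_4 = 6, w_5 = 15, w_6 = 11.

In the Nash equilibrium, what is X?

20

∂u_i/∂x_i = α_i − 1, so hospital i contributes w_i if α_i > 1, else 0.
α_i > 1 for i ∈ {1, 6}; NE contributions (9, 0, 0, 0, 0, 11), X = 20.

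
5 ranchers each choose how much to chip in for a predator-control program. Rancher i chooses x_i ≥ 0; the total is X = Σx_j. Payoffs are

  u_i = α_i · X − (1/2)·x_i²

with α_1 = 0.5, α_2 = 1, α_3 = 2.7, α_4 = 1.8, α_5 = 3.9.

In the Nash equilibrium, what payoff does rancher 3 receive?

Rancher i's FOC: ∂u_i/∂x_i = α_i − x_i = 0, so x_i* = α_i.
NE contributions = (0.5, 1, 2.7, 1.8, 3.9); X = 9.9.
u_3 = α_3·X − ½·(x_3)² = 2.7·9.9 − ½·2.7² = 23.085.

23.085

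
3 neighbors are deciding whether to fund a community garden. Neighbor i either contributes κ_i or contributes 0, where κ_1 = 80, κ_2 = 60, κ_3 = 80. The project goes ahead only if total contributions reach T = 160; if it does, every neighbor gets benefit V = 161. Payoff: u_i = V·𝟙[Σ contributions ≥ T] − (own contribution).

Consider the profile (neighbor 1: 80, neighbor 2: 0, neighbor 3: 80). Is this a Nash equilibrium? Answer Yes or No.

Total = 160 ≥ 160: provided.
Neighbor 1 (pledges 80, payoff 81): dropping to 0 → total 80, payoff 0. No gain.
Neighbor 2 (pledges 0, payoff 161): pledging 60 → total 220, payoff 101. No gain.
Neighbor 3 (pledges 80, payoff 81): dropping to 0 → total 80, payoff 0. No gain.

Yes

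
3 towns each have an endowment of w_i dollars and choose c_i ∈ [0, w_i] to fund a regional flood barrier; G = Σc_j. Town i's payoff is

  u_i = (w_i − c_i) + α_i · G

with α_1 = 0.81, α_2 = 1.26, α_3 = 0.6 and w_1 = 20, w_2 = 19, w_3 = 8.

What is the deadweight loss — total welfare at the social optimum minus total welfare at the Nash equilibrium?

46.76

∂u_i/∂c_i = α_i − 1, so town i contributes w_i if α_i > 1, else 0.
α_i > 1 for i ∈ {2}; NE contributions (0, 19, 0), G = 19.
W^NE = Σw_i − G^NE + (Σα_i)·G^NE = 47 + 1.67·19 = 78.73.
Planner: ∂(Σu_j)/∂c_i = Σα_j − 1 = 1.67 > 0, so everyone contributes w_i; G^SO = 47, W^SO = 47 + 1.67·47 = 125.49.
Deadweight loss = 46.76.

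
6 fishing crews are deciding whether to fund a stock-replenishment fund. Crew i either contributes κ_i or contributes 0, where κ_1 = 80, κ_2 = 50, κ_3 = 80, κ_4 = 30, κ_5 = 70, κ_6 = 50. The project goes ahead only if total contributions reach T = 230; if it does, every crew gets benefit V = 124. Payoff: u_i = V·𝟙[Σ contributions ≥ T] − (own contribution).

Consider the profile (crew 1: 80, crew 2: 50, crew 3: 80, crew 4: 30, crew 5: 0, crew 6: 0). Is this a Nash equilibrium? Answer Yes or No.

Total = 240 ≥ 230: provided.
Crew 1 (pledges 80, payoff 44): dropping to 0 → total 160, payoff 0. No gain.
Crew 2 (pledges 50, payoff 74): dropping to 0 → total 190, payoff 0. No gain.
Crew 3 (pledges 80, payoff 44): dropping to 0 → total 160, payoff 0. No gain.
Crew 4 (pledges 30, payoff 94): dropping to 0 → total 210, payoff 0. No gain.
Crew 5 (pledges 0, payoff 124): pledging 70 → total 310, payoff 54. No gain.
Crew 6 (pledges 0, payoff 124): pledging 50 → total 290, payoff 74. No gain.

Yes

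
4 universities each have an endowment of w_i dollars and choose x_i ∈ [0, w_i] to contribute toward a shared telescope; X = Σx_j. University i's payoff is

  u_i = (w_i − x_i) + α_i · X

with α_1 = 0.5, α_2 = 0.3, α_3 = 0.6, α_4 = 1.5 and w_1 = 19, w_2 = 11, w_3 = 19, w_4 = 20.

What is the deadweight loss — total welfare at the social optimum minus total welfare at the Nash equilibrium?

∂u_i/∂x_i = α_i − 1, so university i contributes w_i if α_i > 1, else 0.
α_i > 1 for i ∈ {4}; NE contributions (0, 0, 0, 20), X = 20.
W^NE = Σw_i − X^NE + (Σα_i)·X^NE = 69 + 1.9·20 = 107.
Planner: ∂(Σu_j)/∂x_i = Σα_j − 1 = 1.9 > 0, so everyone contributes w_i; X^SO = 69, W^SO = 69 + 1.9·69 = 200.1.
Deadweight loss = 93.1.

93.1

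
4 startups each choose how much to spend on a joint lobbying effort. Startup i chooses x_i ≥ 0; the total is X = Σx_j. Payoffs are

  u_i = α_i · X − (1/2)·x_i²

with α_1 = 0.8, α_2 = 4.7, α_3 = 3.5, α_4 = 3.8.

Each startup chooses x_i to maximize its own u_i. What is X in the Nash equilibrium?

Startup i's FOC: ∂u_i/∂x_i = α_i − x_i = 0, so x_i* = α_i.
NE contributions = (0.8, 4.7, 3.5, 3.8); X = 12.8.

12.8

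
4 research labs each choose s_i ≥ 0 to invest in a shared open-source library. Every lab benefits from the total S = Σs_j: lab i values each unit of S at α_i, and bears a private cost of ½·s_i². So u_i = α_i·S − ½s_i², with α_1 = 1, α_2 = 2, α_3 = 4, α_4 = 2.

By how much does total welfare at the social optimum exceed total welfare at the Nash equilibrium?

93.5

Lab i's FOC: ∂u_i/∂s_i = α_i − s_i = 0, so s_i* = α_i.
NE contributions = (1, 2, 4, 2); S = 9.
W^NE = (Σα)·S − ½Σα_i² = 9² − ½·25 = 68.5.
Planner sets s_i = Σα_j = 9 for every i, so S^SO = 4·9 = 36.
W^SO = (Σα)·S^SO − ½·4·(Σα)² = (4/2)·9² = 162.
Deadweight loss = W^SO − W^NE = 93.5.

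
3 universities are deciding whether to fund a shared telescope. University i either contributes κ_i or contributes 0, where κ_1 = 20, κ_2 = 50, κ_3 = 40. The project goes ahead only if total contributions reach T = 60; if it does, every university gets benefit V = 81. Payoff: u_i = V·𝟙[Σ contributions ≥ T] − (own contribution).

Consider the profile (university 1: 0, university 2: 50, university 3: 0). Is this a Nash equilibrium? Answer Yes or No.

No

Total = 50 < 60: not provided.
University 1 (pledges 0, payoff 0): pledging 20 → total 70, payoff 61. Profitable deviation.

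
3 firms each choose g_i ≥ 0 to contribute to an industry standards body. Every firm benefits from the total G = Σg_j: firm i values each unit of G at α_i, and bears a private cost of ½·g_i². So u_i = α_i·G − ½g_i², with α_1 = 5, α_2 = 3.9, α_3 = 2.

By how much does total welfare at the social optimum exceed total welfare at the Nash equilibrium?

Firm i's FOC: ∂u_i/∂g_i = α_i − g_i = 0, so g_i* = α_i.
NE contributions = (5, 3.9, 2); G = 10.9.
W^NE = (Σα)·G − ½Σα_i² = 10.9² − ½·44.21 = 96.705.
Planner sets g_i = Σα_j = 10.9 for every i, so G^SO = 3·10.9 = 32.7.
W^SO = (Σα)·G^SO − ½·3·(Σα)² = (3/2)·10.9² = 178.215.
Deadweight loss = W^SO − W^NE = 81.51.

81.51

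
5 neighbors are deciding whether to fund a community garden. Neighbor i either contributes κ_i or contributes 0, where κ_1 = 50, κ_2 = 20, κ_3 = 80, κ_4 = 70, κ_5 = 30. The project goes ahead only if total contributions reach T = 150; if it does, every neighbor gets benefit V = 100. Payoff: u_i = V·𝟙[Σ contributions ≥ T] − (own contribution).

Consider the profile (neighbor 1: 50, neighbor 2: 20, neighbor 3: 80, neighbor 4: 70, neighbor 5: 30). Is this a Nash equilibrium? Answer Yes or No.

Total = 250 ≥ 150: provided.
Neighbor 1 (pledges 50, payoff 50): dropping to 0 → total 200, payoff 100. Profitable deviation.

No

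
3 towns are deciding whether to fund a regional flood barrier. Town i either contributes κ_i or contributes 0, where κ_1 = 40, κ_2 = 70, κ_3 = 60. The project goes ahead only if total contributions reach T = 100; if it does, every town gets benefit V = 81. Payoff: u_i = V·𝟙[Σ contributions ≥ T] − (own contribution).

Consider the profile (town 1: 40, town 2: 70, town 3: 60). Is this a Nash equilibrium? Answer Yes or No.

Total = 170 ≥ 100: provided.
Town 1 (pledges 40, payoff 41): dropping to 0 → total 130, payoff 81. Profitable deviation.

No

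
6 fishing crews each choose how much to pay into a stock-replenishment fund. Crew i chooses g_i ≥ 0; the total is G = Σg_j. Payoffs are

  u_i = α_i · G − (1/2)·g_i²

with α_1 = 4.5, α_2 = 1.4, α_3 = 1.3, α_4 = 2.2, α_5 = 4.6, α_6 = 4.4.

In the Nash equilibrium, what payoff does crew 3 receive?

23.075

Crew i's FOC: ∂u_i/∂g_i = α_i − g_i = 0, so g_i* = α_i.
NE contributions = (4.5, 1.4, 1.3, 2.2, 4.6, 4.4); G = 18.4.
u_3 = α_3·G − ½·(g_3)² = 1.3·18.4 − ½·1.3² = 23.075.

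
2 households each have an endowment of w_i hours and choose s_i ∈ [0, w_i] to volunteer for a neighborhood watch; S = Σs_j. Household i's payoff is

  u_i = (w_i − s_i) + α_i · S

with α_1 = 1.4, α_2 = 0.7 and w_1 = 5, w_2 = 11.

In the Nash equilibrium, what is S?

∂u_i/∂s_i = α_i − 1, so household i contributes w_i if α_i > 1, else 0.
α_i > 1 for i ∈ {1}; NE contributions (5, 0), S = 5.

5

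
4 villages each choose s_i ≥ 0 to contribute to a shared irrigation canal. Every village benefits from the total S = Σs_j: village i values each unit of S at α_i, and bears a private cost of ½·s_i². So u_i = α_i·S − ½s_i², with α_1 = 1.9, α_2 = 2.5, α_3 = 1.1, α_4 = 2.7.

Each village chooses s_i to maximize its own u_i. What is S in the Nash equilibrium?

8.2

Village i's FOC: ∂u_i/∂s_i = α_i − s_i = 0, so s_i* = α_i.
NE contributions = (1.9, 2.5, 1.1, 2.7); S = 8.2.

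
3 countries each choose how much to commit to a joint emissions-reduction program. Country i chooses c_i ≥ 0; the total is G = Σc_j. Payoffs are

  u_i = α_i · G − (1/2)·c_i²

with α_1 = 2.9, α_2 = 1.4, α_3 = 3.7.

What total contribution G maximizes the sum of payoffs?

Planner FOC: ∂(Σu_j)/∂c_i = (Σα_j) − c_i = 0, so c_i^SO = Σα_j = 8 for every i; G^SO = 24.

24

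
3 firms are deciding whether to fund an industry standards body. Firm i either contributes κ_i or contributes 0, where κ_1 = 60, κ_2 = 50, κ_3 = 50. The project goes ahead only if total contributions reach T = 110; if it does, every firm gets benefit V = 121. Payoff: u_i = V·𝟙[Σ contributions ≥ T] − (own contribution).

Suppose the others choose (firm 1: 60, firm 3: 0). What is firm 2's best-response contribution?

50

Others' total = 60. Contributing 50 brings total to 110 ≥ 110: gain V − κ_2 = 71.
Best response: 50.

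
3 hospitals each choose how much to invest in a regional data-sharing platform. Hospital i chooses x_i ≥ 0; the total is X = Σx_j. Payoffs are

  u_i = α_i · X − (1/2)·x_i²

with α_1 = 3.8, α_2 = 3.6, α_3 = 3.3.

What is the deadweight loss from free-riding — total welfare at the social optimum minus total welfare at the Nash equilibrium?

Hospital i's FOC: ∂u_i/∂x_i = α_i − x_i = 0, so x_i* = α_i.
NE contributions = (3.8, 3.6, 3.3); X = 10.7.
W^NE = (Σα)·X − ½Σα_i² = 10.7² − ½·38.29 = 95.345.
Planner sets x_i = Σα_j = 10.7 for every i, so X^SO = 3·10.7 = 32.1.
W^SO = (Σα)·X^SO − ½·3·(Σα)² = (3/2)·10.7² = 171.735.
Deadweight loss = W^SO − W^NE = 76.39.

76.39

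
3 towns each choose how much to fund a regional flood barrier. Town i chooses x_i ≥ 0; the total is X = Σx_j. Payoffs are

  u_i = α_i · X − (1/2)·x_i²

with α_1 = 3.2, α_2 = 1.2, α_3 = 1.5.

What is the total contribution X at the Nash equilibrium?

5.9

Town i's FOC: ∂u_i/∂x_i = α_i − x_i = 0, so x_i* = α_i.
NE contributions = (3.2, 1.2, 1.5); X = 5.9.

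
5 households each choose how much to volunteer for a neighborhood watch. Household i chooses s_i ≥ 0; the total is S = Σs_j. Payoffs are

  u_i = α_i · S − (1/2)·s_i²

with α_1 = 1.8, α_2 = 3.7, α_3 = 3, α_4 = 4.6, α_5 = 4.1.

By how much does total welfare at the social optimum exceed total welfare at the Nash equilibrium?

Household i's FOC: ∂u_i/∂s_i = α_i − s_i = 0, so s_i* = α_i.
NE contributions = (1.8, 3.7, 3, 4.6, 4.1); S = 17.2.
W^NE = (Σα)·S − ½Σα_i² = 17.2² − ½·63.9 = 263.89.
Planner sets s_i = Σα_j = 17.2 for every i, so S^SO = 5·17.2 = 86.
W^SO = (Σα)·S^SO − ½·5·(Σα)² = (5/2)·17.2² = 739.6.
Deadweight loss = W^SO − W^NE = 475.71.

475.71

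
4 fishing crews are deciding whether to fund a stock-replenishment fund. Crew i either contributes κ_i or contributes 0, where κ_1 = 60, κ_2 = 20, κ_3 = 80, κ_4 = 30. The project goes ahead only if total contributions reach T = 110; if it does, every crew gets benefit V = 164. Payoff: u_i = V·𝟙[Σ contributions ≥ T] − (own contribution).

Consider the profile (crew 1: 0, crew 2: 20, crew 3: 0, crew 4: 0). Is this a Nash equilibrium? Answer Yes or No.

No

Total = 20 < 110: not provided.
Crew 1 (pledges 0, payoff 0): pledging 60 → total 80, payoff -60. No gain.
Crew 2 (pledges 20, payoff -20): dropping to 0 → total 0, payoff 0. Profitable deviation.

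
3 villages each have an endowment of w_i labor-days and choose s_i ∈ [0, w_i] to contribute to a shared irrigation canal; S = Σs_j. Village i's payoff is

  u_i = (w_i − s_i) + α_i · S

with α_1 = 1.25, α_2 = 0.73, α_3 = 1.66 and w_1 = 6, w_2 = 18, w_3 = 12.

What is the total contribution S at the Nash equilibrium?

18

∂u_i/∂s_i = α_i − 1, so village i contributes w_i if α_i > 1, else 0.
α_i > 1 for i ∈ {1, 3}; NE contributions (6, 0, 12), S = 18.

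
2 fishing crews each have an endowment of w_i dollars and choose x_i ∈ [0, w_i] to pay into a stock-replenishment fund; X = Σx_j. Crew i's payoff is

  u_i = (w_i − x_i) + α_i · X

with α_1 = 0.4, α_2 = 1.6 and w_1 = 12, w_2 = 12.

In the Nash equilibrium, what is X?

∂u_i/∂x_i = α_i − 1, so crew i contributes w_i if α_i > 1, else 0.
α_i > 1 for i ∈ {2}; NE contributions (0, 12), X = 12.

12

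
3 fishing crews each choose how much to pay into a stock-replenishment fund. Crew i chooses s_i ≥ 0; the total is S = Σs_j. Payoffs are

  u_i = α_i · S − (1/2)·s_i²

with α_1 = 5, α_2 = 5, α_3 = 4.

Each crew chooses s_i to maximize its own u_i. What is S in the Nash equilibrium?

14

Crew i's FOC: ∂u_i/∂s_i = α_i − s_i = 0, so s_i* = α_i.
NE contributions = (5, 5, 4); S = 14.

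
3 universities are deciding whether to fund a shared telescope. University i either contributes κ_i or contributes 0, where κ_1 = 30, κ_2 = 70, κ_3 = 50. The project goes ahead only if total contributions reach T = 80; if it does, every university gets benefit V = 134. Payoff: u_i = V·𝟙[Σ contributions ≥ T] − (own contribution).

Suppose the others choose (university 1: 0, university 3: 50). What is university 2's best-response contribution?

70

Others' total = 50. Contributing 70 brings total to 120 ≥ 80: gain V − κ_2 = 64.
Best response: 70.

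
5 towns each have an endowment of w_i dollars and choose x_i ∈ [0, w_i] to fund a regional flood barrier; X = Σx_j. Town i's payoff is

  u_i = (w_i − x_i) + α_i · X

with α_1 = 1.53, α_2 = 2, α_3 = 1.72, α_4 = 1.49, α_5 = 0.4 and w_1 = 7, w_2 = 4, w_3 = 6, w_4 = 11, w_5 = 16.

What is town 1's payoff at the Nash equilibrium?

∂u_i/∂x_i = α_i − 1, so town i contributes w_i if α_i > 1, else 0.
α_i > 1 for i ∈ {1, 2, 3, 4}; NE contributions (7, 4, 6, 11, 0), X = 28.
u_1 = (7 − 7) + 1.53·28 = 42.84.

42.84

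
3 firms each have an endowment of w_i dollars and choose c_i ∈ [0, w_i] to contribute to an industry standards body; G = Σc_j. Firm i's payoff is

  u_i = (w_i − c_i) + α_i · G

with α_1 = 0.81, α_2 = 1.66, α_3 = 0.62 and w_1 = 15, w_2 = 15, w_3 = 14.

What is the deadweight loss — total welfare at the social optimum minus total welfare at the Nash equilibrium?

∂u_i/∂c_i = α_i − 1, so firm i contributes w_i if α_i > 1, else 0.
α_i > 1 for i ∈ {2}; NE contributions (0, 15, 0), G = 15.
W^NE = Σw_i − G^NE + (Σα_i)·G^NE = 44 + 2.09·15 = 75.35.
Planner: ∂(Σu_j)/∂c_i = Σα_j − 1 = 2.09 > 0, so everyone contributes w_i; G^SO = 44, W^SO = 44 + 2.09·44 = 135.96.
Deadweight loss = 60.61.

60.61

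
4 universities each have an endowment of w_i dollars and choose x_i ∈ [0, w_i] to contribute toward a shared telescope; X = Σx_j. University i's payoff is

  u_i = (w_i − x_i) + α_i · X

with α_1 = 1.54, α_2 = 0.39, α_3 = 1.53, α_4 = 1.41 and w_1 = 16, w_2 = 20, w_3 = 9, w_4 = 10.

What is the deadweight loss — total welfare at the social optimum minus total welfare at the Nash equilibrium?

∂u_i/∂x_i = α_i − 1, so university i contributes w_i if α_i > 1, else 0.
α_i > 1 for i ∈ {1, 3, 4}; NE contributions (16, 0, 9, 10), X = 35.
W^NE = Σw_i − X^NE + (Σα_i)·X^NE = 55 + 3.87·35 = 190.45.
Planner: ∂(Σu_j)/∂x_i = Σα_j − 1 = 3.87 > 0, so everyone contributes w_i; X^SO = 55, W^SO = 55 + 3.87·55 = 267.85.
Deadweight loss = 77.4.

77.4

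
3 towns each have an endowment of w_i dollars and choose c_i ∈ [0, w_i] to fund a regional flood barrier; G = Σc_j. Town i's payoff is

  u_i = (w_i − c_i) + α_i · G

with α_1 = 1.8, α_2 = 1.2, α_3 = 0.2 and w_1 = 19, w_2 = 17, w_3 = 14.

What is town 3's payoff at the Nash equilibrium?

∂u_i/∂c_i = α_i − 1, so town i contributes w_i if α_i > 1, else 0.
α_i > 1 for i ∈ {1, 2}; NE contributions (19, 17, 0), G = 36.
u_3 = (14 − 0) + 0.2·36 = 21.2.

21.2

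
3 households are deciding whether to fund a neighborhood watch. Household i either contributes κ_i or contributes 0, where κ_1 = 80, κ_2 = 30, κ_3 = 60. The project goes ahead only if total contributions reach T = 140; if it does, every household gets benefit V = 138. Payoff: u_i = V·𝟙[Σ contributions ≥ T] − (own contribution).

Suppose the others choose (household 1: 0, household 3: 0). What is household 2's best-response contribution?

Others' total = 0. Even contributing 30 gives 30 < 140: no benefit either way.
Best response: 0.

0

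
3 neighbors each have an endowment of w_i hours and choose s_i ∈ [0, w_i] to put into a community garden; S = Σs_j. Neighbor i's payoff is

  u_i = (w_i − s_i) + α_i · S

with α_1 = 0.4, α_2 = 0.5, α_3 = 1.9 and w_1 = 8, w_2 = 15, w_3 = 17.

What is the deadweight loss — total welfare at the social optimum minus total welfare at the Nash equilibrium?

∂u_i/∂s_i = α_i − 1, so neighbor i contributes w_i if α_i > 1, else 0.
α_i > 1 for i ∈ {3}; NE contributions (0, 0, 17), S = 17.
W^NE = Σw_i − S^NE + (Σα_i)·S^NE = 40 + 1.8·17 = 70.6.
Planner: ∂(Σu_j)/∂s_i = Σα_j − 1 = 1.8 > 0, so everyone contributes w_i; S^SO = 40, W^SO = 40 + 1.8·40 = 112.
Deadweight loss = 41.4.

41.4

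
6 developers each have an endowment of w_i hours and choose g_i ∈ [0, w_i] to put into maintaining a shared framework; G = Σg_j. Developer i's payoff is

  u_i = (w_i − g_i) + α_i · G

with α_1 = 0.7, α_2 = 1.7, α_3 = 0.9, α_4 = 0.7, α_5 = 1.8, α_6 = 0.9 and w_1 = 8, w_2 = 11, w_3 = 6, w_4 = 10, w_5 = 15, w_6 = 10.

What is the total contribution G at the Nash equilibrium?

26

∂u_i/∂g_i = α_i − 1, so developer i contributes w_i if α_i > 1, else 0.
α_i > 1 for i ∈ {2, 5}; NE contributions (0, 11, 0, 0, 15, 0), G = 26.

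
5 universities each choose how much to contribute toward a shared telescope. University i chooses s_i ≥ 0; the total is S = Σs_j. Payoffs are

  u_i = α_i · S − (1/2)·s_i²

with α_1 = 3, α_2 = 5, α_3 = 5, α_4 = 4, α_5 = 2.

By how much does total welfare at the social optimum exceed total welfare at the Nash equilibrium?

581

University i's FOC: ∂u_i/∂s_i = α_i − s_i = 0, so s_i* = α_i.
NE contributions = (3, 5, 5, 4, 2); S = 19.
W^NE = (Σα)·S − ½Σα_i² = 19² − ½·79 = 321.5.
Planner sets s_i = Σα_j = 19 for every i, so S^SO = 5·19 = 95.
W^SO = (Σα)·S^SO − ½·5·(Σα)² = (5/2)·19² = 902.5.
Deadweight loss = W^SO − W^NE = 581.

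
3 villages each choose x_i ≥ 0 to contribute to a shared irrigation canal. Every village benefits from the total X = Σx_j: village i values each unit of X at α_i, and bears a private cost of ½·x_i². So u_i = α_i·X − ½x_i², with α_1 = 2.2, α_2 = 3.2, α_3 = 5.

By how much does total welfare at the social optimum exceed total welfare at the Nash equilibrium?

Village i's FOC: ∂u_i/∂x_i = α_i − x_i = 0, so x_i* = α_i.
NE contributions = (2.2, 3.2, 5); X = 10.4.
W^NE = (Σα)·X − ½Σα_i² = 10.4² − ½·40.08 = 88.12.
Planner sets x_i = Σα_j = 10.4 for every i, so X^SO = 3·10.4 = 31.2.
W^SO = (Σα)·X^SO − ½·3·(Σα)² = (3/2)·10.4² = 162.24.
Deadweight loss = W^SO − W^NE = 74.12.

74.12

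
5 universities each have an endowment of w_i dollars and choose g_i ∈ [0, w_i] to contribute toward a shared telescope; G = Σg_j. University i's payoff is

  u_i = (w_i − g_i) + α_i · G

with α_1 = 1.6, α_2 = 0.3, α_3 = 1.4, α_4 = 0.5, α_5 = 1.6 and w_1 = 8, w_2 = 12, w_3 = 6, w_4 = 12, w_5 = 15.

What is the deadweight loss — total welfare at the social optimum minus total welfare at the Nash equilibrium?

∂u_i/∂g_i = α_i − 1, so university i contributes w_i if α_i > 1, else 0.
α_i > 1 for i ∈ {1, 3, 5}; NE contributions (8, 0, 6, 0, 15), G = 29.
W^NE = Σw_i − G^NE + (Σα_i)·G^NE = 53 + 4.4·29 = 180.6.
Planner: ∂(Σu_j)/∂g_i = Σα_j − 1 = 4.4 > 0, so everyone contributes w_i; G^SO = 53, W^SO = 53 + 4.4·53 = 286.2.
Deadweight loss = 105.6.

105.6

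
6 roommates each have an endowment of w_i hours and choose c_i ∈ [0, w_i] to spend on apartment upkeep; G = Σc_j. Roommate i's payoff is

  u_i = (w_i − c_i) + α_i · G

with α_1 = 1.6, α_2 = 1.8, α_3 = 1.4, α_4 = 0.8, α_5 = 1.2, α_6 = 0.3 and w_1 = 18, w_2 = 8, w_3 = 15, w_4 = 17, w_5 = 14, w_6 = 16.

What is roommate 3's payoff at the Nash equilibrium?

77

∂u_i/∂c_i = α_i − 1, so roommate i contributes w_i if α_i > 1, else 0.
α_i > 1 for i ∈ {1, 2, 3, 5}; NE contributions (18, 8, 15, 0, 14, 0), G = 55.
u_3 = (15 − 15) + 1.4·55 = 77.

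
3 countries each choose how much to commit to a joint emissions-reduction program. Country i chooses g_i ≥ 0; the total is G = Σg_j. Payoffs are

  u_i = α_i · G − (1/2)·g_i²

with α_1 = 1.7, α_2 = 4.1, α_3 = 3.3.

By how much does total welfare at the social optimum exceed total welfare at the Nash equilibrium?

56.7

Country i's FOC: ∂u_i/∂g_i = α_i − g_i = 0, so g_i* = α_i.
NE contributions = (1.7, 4.1, 3.3); G = 9.1.
W^NE = (Σα)·G − ½Σα_i² = 9.1² − ½·30.59 = 67.515.
Planner sets g_i = Σα_j = 9.1 for every i, so G^SO = 3·9.1 = 27.3.
W^SO = (Σα)·G^SO − ½·3·(Σα)² = (3/2)·9.1² = 124.215.
Deadweight loss = W^SO − W^NE = 56.7.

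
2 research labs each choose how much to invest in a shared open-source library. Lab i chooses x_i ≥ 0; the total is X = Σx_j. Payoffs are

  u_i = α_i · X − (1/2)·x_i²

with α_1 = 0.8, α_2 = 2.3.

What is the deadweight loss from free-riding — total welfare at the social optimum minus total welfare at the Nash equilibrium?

Lab i's FOC: ∂u_i/∂x_i = α_i − x_i = 0, so x_i* = α_i.
NE contributions = (0.8, 2.3); X = 3.1.
W^NE = (Σα)·X − ½Σα_i² = 3.1² − ½·5.93 = 6.645.
Planner sets x_i = Σα_j = 3.1 for every i, so X^SO = 2·3.1 = 6.2.
W^SO = (Σα)·X^SO − ½·2·(Σα)² = (2/2)·3.1² = 9.61.
Deadweight loss = W^SO − W^NE = 2.965.

2.965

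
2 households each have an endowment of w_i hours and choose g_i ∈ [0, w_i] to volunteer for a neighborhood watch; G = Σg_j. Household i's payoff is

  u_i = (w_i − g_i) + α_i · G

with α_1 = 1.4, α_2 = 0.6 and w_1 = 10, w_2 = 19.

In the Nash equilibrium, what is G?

10

∂u_i/∂g_i = α_i − 1, so household i contributes w_i if α_i > 1, else 0.
α_i > 1 for i ∈ {1}; NE contributions (10, 0), G = 10.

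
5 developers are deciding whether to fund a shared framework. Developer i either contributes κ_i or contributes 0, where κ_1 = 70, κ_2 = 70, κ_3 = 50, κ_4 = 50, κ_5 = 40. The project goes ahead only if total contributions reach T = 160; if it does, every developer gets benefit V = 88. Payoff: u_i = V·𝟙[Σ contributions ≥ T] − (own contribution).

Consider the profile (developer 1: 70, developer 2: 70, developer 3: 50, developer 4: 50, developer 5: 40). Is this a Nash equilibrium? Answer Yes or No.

No

Total = 280 ≥ 160: provided.
Developer 1 (pledges 70, payoff 18): dropping to 0 → total 210, payoff 88. Profitable deviation.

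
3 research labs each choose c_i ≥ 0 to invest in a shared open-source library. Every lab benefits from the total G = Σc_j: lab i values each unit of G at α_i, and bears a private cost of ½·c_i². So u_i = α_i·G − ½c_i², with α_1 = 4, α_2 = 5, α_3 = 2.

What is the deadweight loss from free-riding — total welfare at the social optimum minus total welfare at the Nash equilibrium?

83

Lab i's FOC: ∂u_i/∂c_i = α_i − c_i = 0, so c_i* = α_i.
NE contributions = (4, 5, 2); G = 11.
W^NE = (Σα)·G − ½Σα_i² = 11² − ½·45 = 98.5.
Planner sets c_i = Σα_j = 11 for every i, so G^SO = 3·11 = 33.
W^SO = (Σα)·G^SO − ½·3·(Σα)² = (3/2)·11² = 181.5.
Deadweight loss = W^SO − W^NE = 83.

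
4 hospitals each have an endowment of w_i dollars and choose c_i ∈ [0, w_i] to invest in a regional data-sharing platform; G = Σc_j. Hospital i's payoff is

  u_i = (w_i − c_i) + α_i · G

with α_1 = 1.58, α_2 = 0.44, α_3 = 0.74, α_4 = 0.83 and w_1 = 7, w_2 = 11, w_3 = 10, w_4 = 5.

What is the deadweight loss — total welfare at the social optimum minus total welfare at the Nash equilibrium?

∂u_i/∂c_i = α_i − 1, so hospital i contributes w_i if α_i > 1, else 0.
α_i > 1 for i ∈ {1}; NE contributions (7, 0, 0, 0), G = 7.
W^NE = Σw_i − G^NE + (Σα_i)·G^NE = 33 + 2.59·7 = 51.13.
Planner: ∂(Σu_j)/∂c_i = Σα_j − 1 = 2.59 > 0, so everyone contributes w_i; G^SO = 33, W^SO = 33 + 2.59·33 = 118.47.
Deadweight loss = 67.34.

67.34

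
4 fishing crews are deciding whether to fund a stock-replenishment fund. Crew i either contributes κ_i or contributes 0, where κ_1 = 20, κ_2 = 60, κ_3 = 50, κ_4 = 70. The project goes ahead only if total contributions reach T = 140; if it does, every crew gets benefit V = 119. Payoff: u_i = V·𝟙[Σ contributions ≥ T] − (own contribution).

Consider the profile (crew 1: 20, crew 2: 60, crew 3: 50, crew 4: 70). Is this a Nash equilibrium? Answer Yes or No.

No

Total = 200 ≥ 140: provided.
Crew 1 (pledges 20, payoff 99): dropping to 0 → total 180, payoff 119. Profitable deviation.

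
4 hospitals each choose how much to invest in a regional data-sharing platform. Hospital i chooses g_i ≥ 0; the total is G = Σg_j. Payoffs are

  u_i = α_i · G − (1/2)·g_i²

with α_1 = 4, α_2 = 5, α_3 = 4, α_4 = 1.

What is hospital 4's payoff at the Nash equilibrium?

Hospital i's FOC: ∂u_i/∂g_i = α_i − g_i = 0, so g_i* = α_i.
NE contributions = (4, 5, 4, 1); G = 14.
u_4 = α_4·G − ½·(g_4)² = 1·14 − ½·1² = 13.5.

13.5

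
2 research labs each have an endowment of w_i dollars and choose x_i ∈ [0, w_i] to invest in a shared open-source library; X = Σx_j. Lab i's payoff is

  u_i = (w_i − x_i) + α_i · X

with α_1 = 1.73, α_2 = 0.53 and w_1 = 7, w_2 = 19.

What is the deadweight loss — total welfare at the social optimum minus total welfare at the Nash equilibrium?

23.94

∂u_i/∂x_i = α_i − 1, so lab i contributes w_i if α_i > 1, else 0.
α_i > 1 for i ∈ {1}; NE contributions (7, 0), X = 7.
W^NE = Σw_i − X^NE + (Σα_i)·X^NE = 26 + 1.26·7 = 34.82.
Planner: ∂(Σu_j)/∂x_i = Σα_j − 1 = 1.26 > 0, so everyone contributes w_i; X^SO = 26, W^SO = 26 + 1.26·26 = 58.76.
Deadweight loss = 23.94.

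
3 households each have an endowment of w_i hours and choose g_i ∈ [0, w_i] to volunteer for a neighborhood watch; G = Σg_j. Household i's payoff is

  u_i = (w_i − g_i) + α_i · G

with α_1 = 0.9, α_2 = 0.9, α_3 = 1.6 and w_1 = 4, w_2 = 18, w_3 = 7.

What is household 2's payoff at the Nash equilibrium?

24.3

∂u_i/∂g_i = α_i − 1, so household i contributes w_i if α_i > 1, else 0.
α_i > 1 for i ∈ {3}; NE contributions (0, 0, 7), G = 7.
u_2 = (18 − 0) + 0.9·7 = 24.3.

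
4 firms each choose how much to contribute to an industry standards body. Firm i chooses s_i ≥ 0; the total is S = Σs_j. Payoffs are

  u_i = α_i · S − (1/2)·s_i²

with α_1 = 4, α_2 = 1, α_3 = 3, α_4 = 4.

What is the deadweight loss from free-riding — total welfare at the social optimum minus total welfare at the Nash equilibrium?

Firm i's FOC: ∂u_i/∂s_i = α_i − s_i = 0, so s_i* = α_i.
NE contributions = (4, 1, 3, 4); S = 12.
W^NE = (Σα)·S − ½Σα_i² = 12² − ½·42 = 123.
Planner sets s_i = Σα_j = 12 for every i, so S^SO = 4·12 = 48.
W^SO = (Σα)·S^SO − ½·4·(Σα)² = (4/2)·12² = 288.
Deadweight loss = W^SO − W^NE = 165.

165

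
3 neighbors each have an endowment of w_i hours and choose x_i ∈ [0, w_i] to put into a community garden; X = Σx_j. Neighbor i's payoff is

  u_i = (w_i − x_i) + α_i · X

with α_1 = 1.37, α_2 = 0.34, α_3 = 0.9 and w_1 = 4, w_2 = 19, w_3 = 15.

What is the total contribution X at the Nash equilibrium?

4

∂u_i/∂x_i = α_i − 1, so neighbor i contributes w_i if α_i > 1, else 0.
α_i > 1 for i ∈ {1}; NE contributions (4, 0, 0), X = 4.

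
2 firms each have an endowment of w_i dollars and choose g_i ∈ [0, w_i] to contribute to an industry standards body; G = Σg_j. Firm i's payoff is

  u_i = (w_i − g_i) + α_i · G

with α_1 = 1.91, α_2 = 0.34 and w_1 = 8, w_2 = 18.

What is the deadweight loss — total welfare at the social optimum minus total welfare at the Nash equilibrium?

22.5

∂u_i/∂g_i = α_i − 1, so firm i contributes w_i if α_i > 1, else 0.
α_i > 1 for i ∈ {1}; NE contributions (8, 0), G = 8.
W^NE = Σw_i − G^NE + (Σα_i)·G^NE = 26 + 1.25·8 = 36.
Planner: ∂(Σu_j)/∂g_i = Σα_j − 1 = 1.25 > 0, so everyone contributes w_i; G^SO = 26, W^SO = 26 + 1.25·26 = 58.5.
Deadweight loss = 22.5.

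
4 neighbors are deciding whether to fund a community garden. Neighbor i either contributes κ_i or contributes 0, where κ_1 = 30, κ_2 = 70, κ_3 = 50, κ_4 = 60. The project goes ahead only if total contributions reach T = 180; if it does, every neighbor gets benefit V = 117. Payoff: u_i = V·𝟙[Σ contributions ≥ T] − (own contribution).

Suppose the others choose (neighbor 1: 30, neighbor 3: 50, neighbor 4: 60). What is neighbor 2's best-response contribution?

Others' total = 140. Contributing 70 brings total to 210 ≥ 180: gain V − κ_2 = 47.
Best response: 70.

70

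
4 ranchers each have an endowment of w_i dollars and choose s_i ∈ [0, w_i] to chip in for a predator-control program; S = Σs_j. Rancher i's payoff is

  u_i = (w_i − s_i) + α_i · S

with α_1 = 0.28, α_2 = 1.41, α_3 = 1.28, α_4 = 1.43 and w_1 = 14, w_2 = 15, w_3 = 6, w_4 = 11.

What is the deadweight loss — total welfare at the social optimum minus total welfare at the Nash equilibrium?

47.6

∂u_i/∂s_i = α_i − 1, so rancher i contributes w_i if α_i > 1, else 0.
α_i > 1 for i ∈ {2, 3, 4}; NE contributions (0, 15, 6, 11), S = 32.
W^NE = Σw_i − S^NE + (Σα_i)·S^NE = 46 + 3.4·32 = 154.8.
Planner: ∂(Σu_j)/∂s_i = Σα_j − 1 = 3.4 > 0, so everyone contributes w_i; S^SO = 46, W^SO = 46 + 3.4·46 = 202.4.
Deadweight loss = 47.6.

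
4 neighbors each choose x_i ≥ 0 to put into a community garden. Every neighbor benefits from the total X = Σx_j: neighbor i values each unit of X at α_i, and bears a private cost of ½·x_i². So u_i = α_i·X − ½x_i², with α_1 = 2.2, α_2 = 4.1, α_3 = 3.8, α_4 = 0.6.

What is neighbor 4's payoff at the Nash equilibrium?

6.24

Neighbor i's FOC: ∂u_i/∂x_i = α_i − x_i = 0, so x_i* = α_i.
NE contributions = (2.2, 4.1, 3.8, 0.6); X = 10.7.
u_4 = α_4·X − ½·(x_4)² = 0.6·10.7 − ½·0.6² = 6.24.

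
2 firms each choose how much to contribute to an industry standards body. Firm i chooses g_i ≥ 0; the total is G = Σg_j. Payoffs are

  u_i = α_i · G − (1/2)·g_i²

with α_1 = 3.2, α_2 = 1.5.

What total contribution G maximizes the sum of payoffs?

9.4

Planner FOC: ∂(Σu_j)/∂g_i = (Σα_j) − g_i = 0, so g_i^SO = Σα_j = 4.7 for every i; G^SO = 9.4.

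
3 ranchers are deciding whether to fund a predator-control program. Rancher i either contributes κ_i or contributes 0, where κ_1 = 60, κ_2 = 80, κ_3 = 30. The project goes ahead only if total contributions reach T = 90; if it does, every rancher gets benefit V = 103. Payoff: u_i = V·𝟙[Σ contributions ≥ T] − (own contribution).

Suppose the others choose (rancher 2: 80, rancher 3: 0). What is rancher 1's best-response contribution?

Others' total = 80. Contributing 60 brings total to 140 ≥ 90: gain V − κ_1 = 43.
Best response: 60.

60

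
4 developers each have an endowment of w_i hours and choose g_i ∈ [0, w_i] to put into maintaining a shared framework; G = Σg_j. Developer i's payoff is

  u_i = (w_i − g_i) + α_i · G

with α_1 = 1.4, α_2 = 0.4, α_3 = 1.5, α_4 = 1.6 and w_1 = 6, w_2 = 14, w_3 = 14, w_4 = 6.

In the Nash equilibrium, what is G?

26

∂u_i/∂g_i = α_i − 1, so developer i contributes w_i if α_i > 1, else 0.
α_i > 1 for i ∈ {1, 3, 4}; NE contributions (6, 0, 14, 6), G = 26.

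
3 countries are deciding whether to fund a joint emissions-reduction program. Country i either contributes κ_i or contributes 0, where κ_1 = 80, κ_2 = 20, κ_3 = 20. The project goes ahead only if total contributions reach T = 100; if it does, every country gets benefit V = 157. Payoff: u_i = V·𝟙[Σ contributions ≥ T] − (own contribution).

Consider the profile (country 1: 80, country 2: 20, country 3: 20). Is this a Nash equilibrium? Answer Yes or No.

Total = 120 ≥ 100: provided.
Country 1 (pledges 80, payoff 77): dropping to 0 → total 40, payoff 0. No gain.
Country 2 (pledges 20, payoff 137): dropping to 0 → total 100, payoff 157. Profitable deviation.

No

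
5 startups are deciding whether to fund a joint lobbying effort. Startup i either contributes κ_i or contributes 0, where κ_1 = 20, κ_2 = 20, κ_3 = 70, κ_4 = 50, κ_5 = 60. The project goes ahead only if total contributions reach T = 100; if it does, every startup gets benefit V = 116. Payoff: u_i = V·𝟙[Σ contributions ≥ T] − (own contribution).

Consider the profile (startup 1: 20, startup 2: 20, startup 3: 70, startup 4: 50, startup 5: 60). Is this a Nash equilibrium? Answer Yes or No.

No

Total = 220 ≥ 100: provided.
Startup 1 (pledges 20, payoff 96): dropping to 0 → total 200, payoff 116. Profitable deviation.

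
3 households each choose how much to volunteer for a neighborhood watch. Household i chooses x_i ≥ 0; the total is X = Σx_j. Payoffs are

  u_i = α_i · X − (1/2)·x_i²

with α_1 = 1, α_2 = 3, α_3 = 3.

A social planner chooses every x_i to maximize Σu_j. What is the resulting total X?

Planner FOC: ∂(Σu_j)/∂x_i = (Σα_j) − x_i = 0, so x_i^SO = Σα_j = 7 for every i; X^SO = 21.

21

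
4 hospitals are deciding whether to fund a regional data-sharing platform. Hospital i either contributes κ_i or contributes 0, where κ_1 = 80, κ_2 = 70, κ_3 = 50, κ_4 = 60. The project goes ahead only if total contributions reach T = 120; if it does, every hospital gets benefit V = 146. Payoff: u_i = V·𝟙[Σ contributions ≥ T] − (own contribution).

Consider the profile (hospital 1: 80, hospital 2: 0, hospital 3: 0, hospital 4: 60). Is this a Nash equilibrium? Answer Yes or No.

Yes

Total = 140 ≥ 120: provided.
Hospital 1 (pledges 80, payoff 66): dropping to 0 → total 60, payoff 0. No gain.
Hospital 2 (pledges 0, payoff 146): pledging 70 → total 210, payoff 76. No gain.
Hospital 3 (pledges 0, payoff 146): pledging 50 → total 190, payoff 96. No gain.
Hospital 4 (pledges 60, payoff 86): dropping to 0 → total 80, payoff 0. No gain.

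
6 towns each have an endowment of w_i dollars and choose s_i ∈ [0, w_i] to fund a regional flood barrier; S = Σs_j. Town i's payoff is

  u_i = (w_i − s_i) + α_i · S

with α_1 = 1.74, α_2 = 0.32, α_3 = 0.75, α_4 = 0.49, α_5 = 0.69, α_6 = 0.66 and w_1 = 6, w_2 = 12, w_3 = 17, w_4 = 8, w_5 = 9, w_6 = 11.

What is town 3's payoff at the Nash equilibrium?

21.5

∂u_i/∂s_i = α_i − 1, so town i contributes w_i if α_i > 1, else 0.
α_i > 1 for i ∈ {1}; NE contributions (6, 0, 0, 0, 0, 0), S = 6.
u_3 = (17 − 0) + 0.75·6 = 21.5.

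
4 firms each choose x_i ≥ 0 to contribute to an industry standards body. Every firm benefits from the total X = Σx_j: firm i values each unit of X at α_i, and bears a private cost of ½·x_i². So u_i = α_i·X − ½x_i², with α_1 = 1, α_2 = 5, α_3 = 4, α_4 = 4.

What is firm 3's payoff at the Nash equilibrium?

48

Firm i's FOC: ∂u_i/∂x_i = α_i − x_i = 0, so x_i* = α_i.
NE contributions = (1, 5, 4, 4); X = 14.
u_3 = α_3·X − ½·(x_3)² = 4·14 − ½·4² = 48.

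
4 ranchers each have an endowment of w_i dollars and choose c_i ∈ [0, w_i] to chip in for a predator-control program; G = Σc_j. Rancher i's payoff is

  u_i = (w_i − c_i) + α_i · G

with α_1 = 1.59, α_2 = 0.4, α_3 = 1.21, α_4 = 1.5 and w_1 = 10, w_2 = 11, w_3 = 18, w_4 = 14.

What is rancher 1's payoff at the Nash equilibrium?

∂u_i/∂c_i = α_i − 1, so rancher i contributes w_i if α_i > 1, else 0.
α_i > 1 for i ∈ {1, 3, 4}; NE contributions (10, 0, 18, 14), G = 42.
u_1 = (10 − 10) + 1.59·42 = 66.78.

66.78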